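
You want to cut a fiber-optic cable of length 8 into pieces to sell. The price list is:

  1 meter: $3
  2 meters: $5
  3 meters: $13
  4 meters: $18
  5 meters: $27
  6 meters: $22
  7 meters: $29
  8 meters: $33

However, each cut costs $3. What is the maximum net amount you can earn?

37

Consider every possible first cut. net[k] is the best of p[i]+net[k−i] over all sellable i≤k, charging 3 whenever i<k.
net[1] = 3
net[2] = 5
net[3] = 13
net[4] = 18
net[5] = 27
net[6] = 27  (first piece 1, then net[5]=27)
net[7] = 29  (first piece 2, then net[5]=27)
net[8] = 37  (first piece 3, then net[5]=27)
One optimal plan: pieces 5 + 3 (1 cut) → $40 − $3 = $37.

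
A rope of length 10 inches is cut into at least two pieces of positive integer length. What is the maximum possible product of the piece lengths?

Define f[k] = max over 1≤i<k of i · max(k−i, f[k−i]); the inner max lets the remainder stay uncut if that's better.
Small cases: f[2]=1, f[3]=2.
f[4] = 2×max(2,1) = 2×2 = 4
f[5] = 2×max(3,2) = 2×3 = 6
f[6] = 3×max(3,2) = 3×3 = 9
f[7] = 2×max(5,6) = 2×6 = 12
f[8] = 2×max(6,9) = 2×9 = 18
f[9] = 3×max(6,9) = 3×9 = 27
f[10] = 2×max(8,18) = 2×18 = 36
One optimal split: 3 + 3 + 2 + 2; product 3×3×2×2 = 36.

36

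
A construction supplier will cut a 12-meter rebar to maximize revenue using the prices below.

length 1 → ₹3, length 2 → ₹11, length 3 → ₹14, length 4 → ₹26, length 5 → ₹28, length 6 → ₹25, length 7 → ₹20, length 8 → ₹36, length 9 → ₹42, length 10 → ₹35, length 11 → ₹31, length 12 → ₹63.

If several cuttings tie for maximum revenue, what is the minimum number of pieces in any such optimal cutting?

3

Consider every possible first cut. r[k] is the best of p[i]+r[k−i] over all sellable i≤k.
r[1] = 3
r[2] = 11
r[3] = 14  (first piece 1, then r[2]=11)
r[4] = 26
r[5] = 29  (first piece 1, then r[4]=26)
r[6] = 37  (first piece 2, then r[4]=26)
r[7] = 40  (first piece 1, then r[6]=37)
r[8] = 52  (first piece 4, then r[4]=26)
r[9] = 55  (first piece 1, then r[8]=52)
r[10] = 63  (first piece 2, then r[8]=52)
r[11] = 66  (first piece 1, then r[10]=63)
r[12] = 78  (first piece 4, then r[8]=52)
Maximum revenue is ₹78.
Now minimize piece count subject to staying optimal: for each k, pieces[k] = 1 + min over i with p[i]+r[k−i]=r[k] of pieces[k−i].
pieces[9] = 3
pieces[10] = 3
pieces[11] = 3
pieces[12] = 3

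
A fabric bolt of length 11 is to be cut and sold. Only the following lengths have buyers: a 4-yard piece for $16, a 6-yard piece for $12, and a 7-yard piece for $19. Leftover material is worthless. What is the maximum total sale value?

Build best[k] bottom-up: best[k] = max over allowed piece i of (p[i] + best[k−i]).
best[1] = 0
best[2] = 0
best[3] = 0
best[4] = 16
best[5] = 16
best[6] = 16
best[7] = 19
best[8] = 32  (first piece 4, then best[4]=16)
best[9] = 32
best[10] = 32
best[11] = 35  (first piece 4, then best[7]=19)
One optimal cutting: 7 + 4 → $35.

35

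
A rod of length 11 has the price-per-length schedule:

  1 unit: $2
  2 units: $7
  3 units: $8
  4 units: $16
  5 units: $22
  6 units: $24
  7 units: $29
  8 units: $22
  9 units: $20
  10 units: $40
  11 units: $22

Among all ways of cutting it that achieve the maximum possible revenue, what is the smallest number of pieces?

Consider every possible first cut. r[k] is the best of p[i]+r[k−i] over all sellable i≤k.
r[1] = 2
r[2] = max(2+2, 7+0) = 7
r[3] = max(2+7, 7+2, 8+0) = 9
r[4] = max(2+9, 7+7, 8+2, 16+0) = 16
r[5] = max(2+16, 7+9, 8+7, 16+2, 22+0) = 22
r[6] = max(2+22, 7+16, 8+9, 16+7, 22+2, 24+0) = 24
r[7] = max(2+24, 7+22, 8+16, …, 24+2, 29+0) = 29
r[8] = max(2+29, 7+24, 8+22, …, 29+2, 22+0) = 32
r[9] = max(2+32, 7+29, 8+24, …, 22+2, 20+0) = 38
r[10] = max(2+38, 7+32, 8+29, …, 20+2, 40+0) = 44
r[11] = max(2+44, 7+38, 8+32, …, 40+2, 22+0) = 46
Maximum revenue is $46.
Now minimize piece count subject to staying optimal: for each k, pieces[k] = 1 + min over i with p[i]+r[k−i]=r[k] of pieces[k−i].
pieces[8] = 2
pieces[9] = 2
pieces[10] = 2
pieces[11] = 2

2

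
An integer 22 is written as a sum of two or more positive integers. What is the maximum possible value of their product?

Let P[k] be the best product for length k (with at least one cut). For each first piece i, the rest contributes max(k−i, P[k−i]).
P[2] = 1·max(1,0) = 1·1 = 1
P[3] = 1·max(2,1) = 1·2 = 2
P[4] = 2·max(2,1) = 2·2 = 4
P[5] = 2·max(3,2) = 2·3 = 6
P[6] = 3·max(3,2) = 3·3 = 9
P[7] = 2·max(5,6) = 2·6 = 12
P[8] = 2·max(6,9) = 2·9 = 18
P[9] = 3·max(6,9) = 3·9 = 27
P[10] = 2·max(8,18) = 2·18 = 36
P[11] = 2·max(9,27) = 2·27 = 54
P[12] = 3·max(9,27) = 3·27 = 81
P[13] = 2·max(11,54) = 2·54 = 108
P[14] = 2·max(12,81) = 2·81 = 162
P[15] = 3·max(12,81) = 3·81 = 243
P[16] = 2·max(14,162) = 2·162 = 324
P[17] = 2·max(15,243) = 2·243 = 486
P[18] = 3·max(15,243) = 3·243 = 729
P[19] = 2·max(17,486) = 2·486 = 972
P[20] = 2·max(18,729) = 2·729 = 1458
P[21] = 3·max(18,729) = 3·729 = 2187
P[22] = 2·max(20,1458) = 2·1458 = 2916
One optimal split: 3 + 3 + 3 + 3 + 3 + 3 + 2 + 2; product 3·3·3·3·3·3·2·2 = 2916.

2916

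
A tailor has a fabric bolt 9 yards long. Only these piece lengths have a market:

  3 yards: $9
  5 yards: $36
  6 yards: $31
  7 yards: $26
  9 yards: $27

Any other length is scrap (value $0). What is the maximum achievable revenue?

45

Let r[k] be the best obtainable value from length k. For each k, try every first piece i and keep the best of price[i] + r[k−i].
r[1] = 0
r[2] = 0
r[3] = 9
r[4] = 9
r[5] = 36
r[6] = 36
r[7] = 36
r[8] = 45  (first piece 3, then r[5]=36)
r[9] = 45
One optimal cutting: pieces 5 + 3 with 1 yard of scrap → $45.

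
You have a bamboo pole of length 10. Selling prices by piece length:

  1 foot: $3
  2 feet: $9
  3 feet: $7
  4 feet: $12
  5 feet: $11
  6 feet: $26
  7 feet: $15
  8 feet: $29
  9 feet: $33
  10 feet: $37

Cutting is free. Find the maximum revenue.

45

Build best[k] bottom-up: best[k] = max over allowed piece i of (p[i] + best[k−i]).
best[1] = 3
best[2] = 9
best[3] = 12  (first piece 1, then best[2]=9)
best[4] = 18  (first piece 2, then best[2]=9)
best[5] = 21  (first piece 1, then best[4]=18)
best[6] = 27  (first piece 2, then best[4]=18)
best[7] = 30  (first piece 1, then best[6]=27)
best[8] = 36  (first piece 2, then best[6]=27)
best[9] = 39  (first piece 1, then best[8]=36)
best[10] = 45  (first piece 2, then best[8]=36)
One optimal cutting: 2 + 2 + 2 + 2 + 2 → $9 + $9 + $9 + $9 + $9 = $45.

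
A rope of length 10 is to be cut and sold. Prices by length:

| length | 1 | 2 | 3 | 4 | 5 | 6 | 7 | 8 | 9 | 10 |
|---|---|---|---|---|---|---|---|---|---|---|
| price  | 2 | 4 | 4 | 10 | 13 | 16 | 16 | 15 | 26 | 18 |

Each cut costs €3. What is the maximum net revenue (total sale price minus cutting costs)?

Consider every possible first cut. r[k] is the best of p[i]+r[k−i] over all sellable i≤k, charging 3 whenever i<k.
r[1] = 2
r[2] = 4
r[3] = 4
r[4] = 10
r[5] = 13
r[6] = 16
r[7] = 16
r[8] = 17  (first piece 2, then r[6]=16)
r[9] = 26
r[10] = 25  (first piece 1, then r[9]=26)
One optimal plan: pieces 9 + 1 (1 cut) → €28 − €3 = €25.

25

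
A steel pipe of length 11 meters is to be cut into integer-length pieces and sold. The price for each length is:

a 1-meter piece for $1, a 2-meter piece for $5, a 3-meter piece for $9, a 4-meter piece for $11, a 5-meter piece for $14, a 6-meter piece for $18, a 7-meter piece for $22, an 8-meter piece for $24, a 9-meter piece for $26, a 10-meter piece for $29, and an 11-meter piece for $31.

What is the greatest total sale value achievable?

Let best[k] be the best obtainable value from length k. For each k, try every first piece i and keep the best of price[i] + best[k−i].
best[1] = 1
best[2] = max(1+1, 5+0) = 5
best[3] = max(1+5, 5+1, 9+0) = 9
best[4] = max(1+9, 5+5, 9+1, 11+0) = 11
best[5] = max(1+11, 5+9, 9+5, 11+1, 14+0) = 14
best[6] = max(1+14, 5+11, 9+9, 11+5, 14+1, 18+0) = 18
best[7] = max(1+18, 5+14, 9+11, …, 18+1, 22+0) = 22
best[8] = max(1+22, 5+18, 9+14, …, 22+1, 24+0) = 24
best[9] = max(1+24, 5+22, 9+18, …, 24+1, 26+0) = 27
best[10] = max(1+27, 5+24, 9+22, …, 26+1, 29+0) = 31
best[11] = max(1+31, 5+27, 9+24, …, 29+1, 31+0) = 33
One optimal cutting: 8 + 3 → $24 + $9 = $33.

33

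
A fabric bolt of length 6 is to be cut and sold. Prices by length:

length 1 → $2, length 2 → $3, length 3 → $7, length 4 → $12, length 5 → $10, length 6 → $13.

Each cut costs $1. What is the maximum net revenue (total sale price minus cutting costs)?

Build net[k] bottom-up: net[k] = max over allowed piece i of (p[i] + net[k−i]) − 1 per cut.
net[1] = 2
net[2] = 3  (first piece 1, then net[1]=2)
net[3] = 7
net[4] = 12
net[5] = 13  (first piece 1, then net[4]=12)
net[6] = 14  (first piece 1, then net[5]=13)
One optimal plan: pieces 4 + 1 + 1 (2 cuts) → $16 − $2 = $14.

14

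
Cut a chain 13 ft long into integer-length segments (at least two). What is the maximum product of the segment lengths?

Fill f[k] for k=2..13: at each k try every first piece i and multiply by the better of (k−i) uncut or f[k−i].
f[2] = 1×max(1,0) = 1×1 = 1
f[3] = max(1×2, 2×1) = 2
f[4] = max(1×3, 2×2, 3×1) = 4
f[5] = max(1×4, 2×3, 3×2, 4×1) = 6
f[6] = max(1×6, 2×4, 3×3, 4×2, 5×1) = 9
f[7] = max(1×9, 2×6, 3×4, 4×3, 5×2, 6×1) = 12
f[8] = max(1×12, 2×9, 3×6, …, 6×2, 7×1) = 18
f[9] = max(1×18, 2×12, 3×9, …, 7×2, 8×1) = 27
f[10] = max(1×27, 2×18, 3×12, …, 8×2, 9×1) = 36
f[11] = max(1×36, 2×27, 3×18, …, 9×2, 10×1) = 54
f[12] = max(1×54, 2×36, 3×27, …, 10×2, 11×1) = 81
f[13] = max(1×81, 2×54, 3×36, …, 11×2, 12×1) = 108
One optimal split: 3 + 3 + 3 + 2 + 2; product 3×3×3×2×2 = 108.

108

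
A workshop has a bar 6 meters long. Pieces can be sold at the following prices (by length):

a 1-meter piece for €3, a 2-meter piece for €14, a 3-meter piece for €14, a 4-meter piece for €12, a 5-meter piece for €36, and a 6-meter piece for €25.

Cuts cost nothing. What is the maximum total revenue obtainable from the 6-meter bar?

Build v[k] bottom-up: v[k] = max over allowed piece i of (p[i] + v[k−i]).
v[1] = 3
v[2] = max(3+3, 14+0) = 14
v[3] = max(3+14, 14+3, 14+0) = 17
v[4] = max(3+17, 14+14, 14+3, 12+0) = 28
v[5] = max(3+28, 14+17, 14+14, 12+3, 36+0) = 36
v[6] = max(3+36, 14+28, 14+17, 12+14, 36+3, 25+0) = 42
One optimal cutting: 2 + 2 + 2 → €14 + €14 + €14 = €42.

42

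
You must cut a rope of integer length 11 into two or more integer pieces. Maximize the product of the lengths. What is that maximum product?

54

Fill prod[k] for k=2..11: at each k try every first piece i and multiply by the better of (k−i) uncut or prod[k−i].
prod[2] = 1·max(1,0) = 1·1 = 1
prod[3] = max(1·2, 2·1) = 2
prod[4] = max(1·3, 2·2, 3·1) = 4
prod[5] = max(1·4, 2·3, 3·2, 4·1) = 6
prod[6] = max(1·6, 2·4, 3·3, 4·2, 5·1) = 9
prod[7] = max(1·9, 2·6, 3·4, 4·3, 5·2, 6·1) = 12
prod[8] = max(1·12, 2·9, 3·6, …, 6·2, 7·1) = 18
prod[9] = max(1·18, 2·12, 3·9, …, 7·2, 8·1) = 27
prod[10] = max(1·27, 2·18, 3·12, …, 8·2, 9·1) = 36
prod[11] = max(1·36, 2·27, 3·18, …, 9·2, 10·1) = 54
One optimal split: 3 + 3 + 3 + 2; product 3·3·3·2 = 54.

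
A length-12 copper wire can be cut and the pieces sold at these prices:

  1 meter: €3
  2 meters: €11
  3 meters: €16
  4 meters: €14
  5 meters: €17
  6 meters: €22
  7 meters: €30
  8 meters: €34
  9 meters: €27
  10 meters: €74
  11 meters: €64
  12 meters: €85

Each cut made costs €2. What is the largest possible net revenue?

Let net[k] be the best obtainable value from length k. For each k, try every first piece i and keep the best of price[i] + net[k−i] minus the 2 cut fee when i<k.
net[1] = 3
net[2] = max(3+3-2, 11+0) = 11
net[3] = max(3+11-2, 11+3-2, 16+0) = 16
net[4] = max(3+16-2, 11+11-2, 16+3-2, 14+0) = 20
net[5] = max(3+20-2, 11+16-2, 16+11-2, 14+3-2, 17+0) = 25
net[6] = max(3+25-2, 11+20-2, 16+16-2, 14+11-2, 17+3-2, 22+0) = 30
net[7] = max(3+30-2, 11+25-2, 16+20-2, …, 22+3-2, 30+0) = 34
net[8] = max(3+34-2, 11+30-2, 16+25-2, …, 30+3-2, 34+0) = 39
net[9] = max(3+39-2, 11+34-2, 16+30-2, …, 34+3-2, 27+0) = 44
net[10] = max(3+44-2, 11+39-2, 16+34-2, …, 27+3-2, 74+0) = 74
net[11] = max(3+74-2, 11+44-2, 16+39-2, …, 74+3-2, 64+0) = 75
net[12] = max(3+75-2, 11+74-2, 16+44-2, …, 64+3-2, 85+0) = 85
Best is to make no cuts and sell whole for €85.

85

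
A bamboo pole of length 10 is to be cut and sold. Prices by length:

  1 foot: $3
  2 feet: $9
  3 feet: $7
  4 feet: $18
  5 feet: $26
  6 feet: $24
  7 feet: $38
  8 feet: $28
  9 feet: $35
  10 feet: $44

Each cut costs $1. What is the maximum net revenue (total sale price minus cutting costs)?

51

Build v[k] bottom-up: v[k] = max over allowed piece i of (p[i] + v[k−i]) − 1 per cut.
v[1] = 3
v[2] = 9
v[3] = 11  (first piece 1, then v[2]=9)
v[4] = 18
v[5] = 26
v[6] = 28  (first piece 1, then v[5]=26)
v[7] = 38
v[8] = 40  (first piece 1, then v[7]=38)
v[9] = 46  (first piece 2, then v[7]=38)
v[10] = 51  (first piece 5, then v[5]=26)
One optimal plan: pieces 5 + 5 (1 cut) → $52 − $1 = $51.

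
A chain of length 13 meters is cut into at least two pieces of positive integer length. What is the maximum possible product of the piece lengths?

Let m[k] be the best product for length k (with at least one cut). For each first piece i, the rest contributes max(k−i, m[k−i]).
m[2] = 1×max(1,0) = 1×1 = 1
m[3] = max(1×2, 2×1) = 2
m[4] = max(1×3, 2×2, 3×1) = 4
m[5] = max(1×4, 2×3, 3×2, 4×1) = 6
m[6] = max(1×6, 2×4, 3×3, 4×2, 5×1) = 9
m[7] = max(1×9, 2×6, 3×4, 4×3, 5×2, 6×1) = 12
m[8] = max(1×12, 2×9, 3×6, …, 6×2, 7×1) = 18
m[9] = max(1×18, 2×12, 3×9, …, 7×2, 8×1) = 27
m[10] = max(1×27, 2×18, 3×12, …, 8×2, 9×1) = 36
m[11] = max(1×36, 2×27, 3×18, …, 9×2, 10×1) = 54
m[12] = max(1×54, 2×36, 3×27, …, 10×2, 11×1) = 81
m[13] = max(1×81, 2×54, 3×36, …, 11×2, 12×1) = 108
One optimal split: 3 + 3 + 3 + 2 + 2; product 3×3×3×2×2 = 108.

108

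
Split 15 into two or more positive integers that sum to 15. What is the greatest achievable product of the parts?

243

Let P[k] be the best product for length k (with at least one cut). For each first piece i, the rest contributes max(k−i, P[k−i]).
P[2] = 1·max(1,0) = 1·1 = 1
P[3] = 1·max(2,1) = 1·2 = 2
P[4] = 2·max(2,1) = 2·2 = 4
P[5] = 2·max(3,2) = 2·3 = 6
P[6] = 3·max(3,2) = 3·3 = 9
P[7] = 2·max(5,6) = 2·6 = 12
P[8] = 2·max(6,9) = 2·9 = 18
P[9] = 3·max(6,9) = 3·9 = 27
P[10] = 2·max(8,18) = 2·18 = 36
P[11] = 2·max(9,27) = 2·27 = 54
P[12] = 3·max(9,27) = 3·27 = 81
P[13] = 2·max(11,54) = 2·54 = 108
P[14] = 2·max(12,81) = 2·81 = 162
P[15] = 3·max(12,81) = 3·81 = 243
One optimal split: 3 + 3 + 3 + 3 + 3; product 3·3·3·3·3 = 243.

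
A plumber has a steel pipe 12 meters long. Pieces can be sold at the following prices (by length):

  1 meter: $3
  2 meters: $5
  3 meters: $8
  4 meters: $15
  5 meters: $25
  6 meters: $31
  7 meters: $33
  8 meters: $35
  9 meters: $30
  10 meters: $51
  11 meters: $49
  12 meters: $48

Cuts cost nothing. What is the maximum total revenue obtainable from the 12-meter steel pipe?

Let r[k] be the best obtainable value from length k. For each k, try every first piece i and keep the best of price[i] + r[k−i].
r[1] = 3
r[2] = 6  (first piece 1, then r[1]=3)
r[3] = 9  (first piece 1, then r[2]=6)
r[4] = 15
r[5] = 25
r[6] = 31
r[7] = 34  (first piece 1, then r[6]=31)
r[8] = 37  (first piece 1, then r[7]=34)
r[9] = 40  (first piece 1, then r[8]=37)
r[10] = 51
r[11] = 56  (first piece 5, then r[6]=31)
r[12] = 62  (first piece 6, then r[6]=31)
One optimal cutting: 6 + 6 → $31 + $31 = $62.

62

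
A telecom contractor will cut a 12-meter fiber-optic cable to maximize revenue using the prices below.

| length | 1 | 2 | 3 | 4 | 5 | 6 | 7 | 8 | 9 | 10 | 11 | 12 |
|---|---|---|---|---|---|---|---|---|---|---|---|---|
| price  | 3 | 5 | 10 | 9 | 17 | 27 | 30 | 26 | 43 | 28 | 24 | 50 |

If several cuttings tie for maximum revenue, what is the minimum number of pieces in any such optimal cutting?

2

Consider every possible first cut. r[k] is the best of p[i]+r[k−i] over all sellable i≤k.
r[1] = 3
r[2] = max(3+3, 5+0) = 6
r[3] = max(3+6, 5+3, 10+0) = 10
r[4] = max(3+10, 5+6, 10+3, 9+0) = 13
r[5] = max(3+13, 5+10, 10+6, 9+3, 17+0) = 17
r[6] = max(3+17, 5+13, 10+10, 9+6, 17+3, 27+0) = 27
r[7] = max(3+27, 5+17, 10+13, …, 27+3, 30+0) = 30
r[8] = max(3+30, 5+27, 10+17, …, 30+3, 26+0) = 33
r[9] = max(3+33, 5+30, 10+27, …, 26+3, 43+0) = 43
r[10] = max(3+43, 5+33, 10+30, …, 43+3, 28+0) = 46
r[11] = max(3+46, 5+43, 10+33, …, 28+3, 24+0) = 49
r[12] = max(3+49, 5+46, 10+43, …, 24+3, 50+0) = 54
Maximum revenue is $54.
Now minimize piece count subject to staying optimal: for each k, pieces[k] = 1 + min over i with p[i]+r[k−i]=r[k] of pieces[k−i].
pieces[9] = 1
pieces[10] = 2
pieces[11] = 3
pieces[12] = 2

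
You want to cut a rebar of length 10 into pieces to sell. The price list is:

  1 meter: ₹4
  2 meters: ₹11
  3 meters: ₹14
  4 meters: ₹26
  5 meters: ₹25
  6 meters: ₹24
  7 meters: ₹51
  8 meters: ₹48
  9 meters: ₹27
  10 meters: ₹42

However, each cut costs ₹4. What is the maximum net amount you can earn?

Let r[k] be the best obtainable value from length k. For each k, try every first piece i and keep the best of price[i] + r[k−i] minus the 4 cut fee when i<k.
r[1] = 4
r[2] = max(4+4-4, 11+0) = 11
r[3] = max(4+11-4, 11+4-4, 14+0) = 14
r[4] = max(4+14-4, 11+11-4, 14+4-4, 26+0) = 26
r[5] = max(4+26-4, 11+14-4, 14+11-4, 26+4-4, 25+0) = 26
r[6] = max(4+26-4, 11+26-4, 14+14-4, 26+11-4, 25+4-4, 24+0) = 33
r[7] = max(4+33-4, 11+26-4, 14+26-4, …, 24+4-4, 51+0) = 51
r[8] = max(4+51-4, 11+33-4, 14+26-4, …, 51+4-4, 48+0) = 51
r[9] = max(4+51-4, 11+51-4, 14+33-4, …, 48+4-4, 27+0) = 58
r[10] = max(4+58-4, 11+51-4, 14+51-4, …, 27+4-4, 42+0) = 61
One optimal plan: pieces 7 + 3 (1 cut) → ₹65 − ₹4 = ₹61.

61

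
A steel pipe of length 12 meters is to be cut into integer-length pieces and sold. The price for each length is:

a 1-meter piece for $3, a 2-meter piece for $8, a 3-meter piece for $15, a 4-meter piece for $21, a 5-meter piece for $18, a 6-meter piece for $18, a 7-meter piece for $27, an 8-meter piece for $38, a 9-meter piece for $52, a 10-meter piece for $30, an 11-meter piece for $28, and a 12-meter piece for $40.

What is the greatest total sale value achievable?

Consider every possible first cut. best[k] is the best of p[i]+best[k−i] over all sellable i≤k.
best[1] = 3
best[2] = 8
best[3] = 15
best[4] = 21
best[5] = 24  (first piece 1, then best[4]=21)
best[6] = 30  (first piece 3, then best[3]=15)
best[7] = 36  (first piece 3, then best[4]=21)
best[8] = 42  (first piece 4, then best[4]=21)
best[9] = 52
best[10] = 55  (first piece 1, then best[9]=52)
best[11] = 60  (first piece 2, then best[9]=52)
best[12] = 67  (first piece 3, then best[9]=52)
One optimal cutting: 9 + 3 → $52 + $15 = $67.

67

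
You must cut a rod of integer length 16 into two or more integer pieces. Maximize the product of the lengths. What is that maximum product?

324

Fill P[k] for k=2..16: at each k try every first piece i and multiply by the better of (k−i) uncut or P[k−i].
P[2] = 1×max(1,0) = 1×1 = 1
P[3] = 1×max(2,1) = 1×2 = 2
P[4] = 2×max(2,1) = 2×2 = 4
P[5] = 2×max(3,2) = 2×3 = 6
P[6] = 3×max(3,2) = 3×3 = 9
P[7] = 2×max(5,6) = 2×6 = 12
P[8] = 2×max(6,9) = 2×9 = 18
P[9] = 3×max(6,9) = 3×9 = 27
P[10] = 2×max(8,18) = 2×18 = 36
P[11] = 2×max(9,27) = 2×27 = 54
P[12] = 3×max(9,27) = 3×27 = 81
P[13] = 2×max(11,54) = 2×54 = 108
P[14] = 2×max(12,81) = 2×81 = 162
P[15] = 3×max(12,81) = 3×81 = 243
P[16] = 2×max(14,162) = 2×162 = 324
One optimal split: 3 + 3 + 3 + 3 + 2 + 2; product 3×3×3×3×2×2 = 324.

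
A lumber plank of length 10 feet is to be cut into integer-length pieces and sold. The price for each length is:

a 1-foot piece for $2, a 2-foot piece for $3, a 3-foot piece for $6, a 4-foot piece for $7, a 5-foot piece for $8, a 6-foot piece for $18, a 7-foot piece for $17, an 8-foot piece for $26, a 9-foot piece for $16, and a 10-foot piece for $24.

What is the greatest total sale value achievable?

Consider every possible first cut. R[k] is the best of p[i]+R[k−i] over all sellable i≤k.
R[1] = 2
R[2] = max(2+2, 3+0) = 4
R[3] = max(2+4, 3+2, 6+0) = 6
R[4] = max(2+6, 3+4, 6+2, 7+0) = 8
R[5] = max(2+8, 3+6, 6+4, 7+2, 8+0) = 10
R[6] = max(2+10, 3+8, 6+6, 7+4, 8+2, 18+0) = 18
R[7] = max(2+18, 3+10, 6+8, …, 18+2, 17+0) = 20
R[8] = max(2+20, 3+18, 6+10, …, 17+2, 26+0) = 26
R[9] = max(2+26, 3+20, 6+18, …, 26+2, 16+0) = 28
R[10] = max(2+28, 3+26, 6+20, …, 16+2, 24+0) = 30
One optimal cutting: 8 + 1 + 1 → $26 + $2 + $2 = $30.

30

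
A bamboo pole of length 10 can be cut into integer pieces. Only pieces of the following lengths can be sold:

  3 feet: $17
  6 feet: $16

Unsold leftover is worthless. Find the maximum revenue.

51

Consider every possible first cut. f[k] is the best of p[i]+f[k−i] over all sellable i≤k.
f[1] = 0
f[2] = 0
f[3] = 17
f[4] = 17
f[5] = 17
f[6] = max(17+17, 16+0) = 34
f[7] = max(17+17, 16+0) = 34
f[8] = max(17+17, 16+0) = 34
f[9] = max(17+34, 16+17) = 51
f[10] = max(17+34, 16+17) = 51
One optimal cutting: pieces 3 + 3 + 3 with 1 foot of scrap → $51.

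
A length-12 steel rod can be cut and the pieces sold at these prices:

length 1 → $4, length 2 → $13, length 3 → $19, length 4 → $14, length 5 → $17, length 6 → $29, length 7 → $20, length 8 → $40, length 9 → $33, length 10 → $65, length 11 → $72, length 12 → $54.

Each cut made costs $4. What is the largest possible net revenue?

74

Build v[k] bottom-up: v[k] = max over allowed piece i of (p[i] + v[k−i]) − 4 per cut.
v[1] = 4
v[2] = 13
v[3] = 19
v[4] = 22  (first piece 2, then v[2]=13)
v[5] = 28  (first piece 2, then v[3]=19)
v[6] = 34  (first piece 3, then v[3]=19)
v[7] = 37  (first piece 2, then v[5]=28)
v[8] = 43  (first piece 2, then v[6]=34)
v[9] = 49  (first piece 3, then v[6]=34)
v[10] = 65
v[11] = 72
v[12] = 74  (first piece 2, then v[10]=65)
One optimal plan: pieces 10 + 2 (1 cut) → $78 − $4 = $74.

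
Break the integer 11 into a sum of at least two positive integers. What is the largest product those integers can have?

Let g[k] be the best product for length k (with at least one cut). For each first piece i, the rest contributes max(k−i, g[k−i]).
g[2] = 1×max(1,0) = 1×1 = 1
g[3] = max(1×2, 2×1) = 2
g[4] = max(1×3, 2×2, 3×1) = 4
g[5] = max(1×4, 2×3, 3×2, 4×1) = 6
g[6] = max(1×6, 2×4, 3×3, 4×2, 5×1) = 9
g[7] = max(1×9, 2×6, 3×4, 4×3, 5×2, 6×1) = 12
g[8] = max(1×12, 2×9, 3×6, …, 6×2, 7×1) = 18
g[9] = max(1×18, 2×12, 3×9, …, 7×2, 8×1) = 27
g[10] = max(1×27, 2×18, 3×12, …, 8×2, 9×1) = 36
g[11] = max(1×36, 2×27, 3×18, …, 9×2, 10×1) = 54
One optimal split: 3 + 3 + 3 + 2; product 3×3×3×2 = 54.

54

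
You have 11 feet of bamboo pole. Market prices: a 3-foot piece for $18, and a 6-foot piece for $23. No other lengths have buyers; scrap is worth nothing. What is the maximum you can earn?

54

Consider every possible first cut. r[k] is the best of p[i]+r[k−i] over all sellable i≤k.
r[1] = 0
r[2] = 0
r[3] = 18
r[4] = 18
r[5] = 18
r[6] = max(18+18, 23+0) = 36
r[7] = max(18+18, 23+0) = 36
r[8] = max(18+18, 23+0) = 36
r[9] = max(18+36, 23+18) = 54
r[10] = max(18+36, 23+18) = 54
r[11] = max(18+36, 23+18) = 54
One optimal cutting: pieces 3 + 3 + 3 with 2 feet of scrap → $54.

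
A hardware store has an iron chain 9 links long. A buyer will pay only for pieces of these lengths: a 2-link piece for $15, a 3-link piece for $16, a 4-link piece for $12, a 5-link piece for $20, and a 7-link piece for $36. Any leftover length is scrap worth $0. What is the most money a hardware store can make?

61

Build f[k] bottom-up: f[k] = max over allowed piece i of (p[i] + f[k−i]).
f[1] = 0
f[2] = 15
f[3] = 16
f[4] = 30  (first piece 2, then f[2]=15)
f[5] = 31  (first piece 2, then f[3]=16)
f[6] = 45  (first piece 2, then f[4]=30)
f[7] = 46  (first piece 2, then f[5]=31)
f[8] = 60  (first piece 2, then f[6]=45)
f[9] = 61  (first piece 2, then f[7]=46)
One optimal cutting: 3 + 2 + 2 + 2 → $61.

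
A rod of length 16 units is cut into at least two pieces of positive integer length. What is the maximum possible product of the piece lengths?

Define prod[k] = max over 1≤i<k of i · max(k−i, prod[k−i]); the inner max lets the remainder stay uncut if that's better.
prod[2] = 1×max(1,0) = 1×1 = 1
prod[3] = max(1×2, 2×1) = 2
prod[4] = max(1×3, 2×2, 3×1) = 4
prod[5] = max(1×4, 2×3, 3×2, 4×1) = 6
prod[6] = max(1×6, 2×4, 3×3, 4×2, 5×1) = 9
prod[7] = max(1×9, 2×6, 3×4, 4×3, 5×2, 6×1) = 12
prod[8] = max(1×12, 2×9, 3×6, …, 6×2, 7×1) = 18
prod[9] = max(1×18, 2×12, 3×9, …, 7×2, 8×1) = 27
prod[10] = max(1×27, 2×18, 3×12, …, 8×2, 9×1) = 36
prod[11] = max(1×36, 2×27, 3×18, …, 9×2, 10×1) = 54
prod[12] = max(1×54, 2×36, 3×27, …, 10×2, 11×1) = 81
prod[13] = max(1×81, 2×54, 3×36, …, 11×2, 12×1) = 108
prod[14] = max(1×108, 2×81, 3×54, …, 12×2, 13×1) = 162
prod[15] = max(1×162, 2×108, 3×81, …, 13×2, 14×1) = 243
prod[16] = max(1×243, 2×162, 3×108, …, 14×2, 15×1) = 324
One optimal split: 3 + 3 + 3 + 3 + 2 + 2; product 3×3×3×3×2×2 = 324.

324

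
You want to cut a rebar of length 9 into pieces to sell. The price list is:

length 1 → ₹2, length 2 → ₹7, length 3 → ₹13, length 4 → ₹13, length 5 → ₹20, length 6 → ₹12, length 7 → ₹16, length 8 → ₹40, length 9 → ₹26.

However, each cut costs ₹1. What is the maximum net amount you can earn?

Build r[k] bottom-up: r[k] = max over allowed piece i of (p[i] + r[k−i]) − 1 per cut.
r[1] = 2
r[2] = 7
r[3] = 13
r[4] = 14  (first piece 1, then r[3]=13)
r[5] = 20
r[6] = 25  (first piece 3, then r[3]=13)
r[7] = 26  (first piece 1, then r[6]=25)
r[8] = 40
r[9] = 41  (first piece 1, then r[8]=40)
One optimal plan: pieces 8 + 1 (1 cut) → ₹42 − ₹1 = ₹41.

41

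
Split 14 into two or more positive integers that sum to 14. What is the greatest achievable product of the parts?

162

Define g[k] = max over 1≤i<k of i · max(k−i, g[k−i]); the inner max lets the remainder stay uncut if that's better.
g[2] = 1*max(1,0) = 1*1 = 1
g[3] = max(1*2, 2*1) = 2
g[4] = max(1*3, 2*2, 3*1) = 4
g[5] = max(1*4, 2*3, 3*2, 4*1) = 6
g[6] = max(1*6, 2*4, 3*3, 4*2, 5*1) = 9
g[7] = max(1*9, 2*6, 3*4, 4*3, 5*2, 6*1) = 12
g[8] = max(1*12, 2*9, 3*6, …, 6*2, 7*1) = 18
g[9] = max(1*18, 2*12, 3*9, …, 7*2, 8*1) = 27
g[10] = max(1*27, 2*18, 3*12, …, 8*2, 9*1) = 36
g[11] = max(1*36, 2*27, 3*18, …, 9*2, 10*1) = 54
g[12] = max(1*54, 2*36, 3*27, …, 10*2, 11*1) = 81
g[13] = max(1*81, 2*54, 3*36, …, 11*2, 12*1) = 108
g[14] = max(1*108, 2*81, 3*54, …, 12*2, 13*1) = 162
One optimal split: 3 + 3 + 3 + 3 + 2; product 3*3*3*3*2 = 162.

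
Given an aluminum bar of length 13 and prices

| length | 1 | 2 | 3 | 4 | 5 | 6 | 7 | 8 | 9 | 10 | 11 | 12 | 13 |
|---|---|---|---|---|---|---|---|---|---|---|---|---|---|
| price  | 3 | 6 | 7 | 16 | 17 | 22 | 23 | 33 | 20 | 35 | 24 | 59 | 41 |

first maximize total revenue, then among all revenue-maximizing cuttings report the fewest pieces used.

2

Let r[k] be the best obtainable value from length k. For each k, try every first piece i and keep the best of price[i] + r[k−i].
r[1] = 3
r[2] = 6  (first piece 1, then r[1]=3)
r[3] = 9  (first piece 1, then r[2]=6)
r[4] = 16
r[5] = 19  (first piece 1, then r[4]=16)
r[6] = 22  (first piece 1, then r[5]=19)
r[7] = 25  (first piece 1, then r[6]=22)
r[8] = 33
r[9] = 36  (first piece 1, then r[8]=33)
r[10] = 39  (first piece 1, then r[9]=36)
r[11] = 42  (first piece 1, then r[10]=39)
r[12] = 59
r[13] = 62  (first piece 1, then r[12]=59)
Maximum revenue is $62.
Now minimize piece count subject to staying optimal: for each k, pieces[k] = 1 + min over i with p[i]+r[k−i]=r[k] of pieces[k−i].
pieces[10] = 2
pieces[11] = 3
pieces[12] = 1
pieces[13] = 2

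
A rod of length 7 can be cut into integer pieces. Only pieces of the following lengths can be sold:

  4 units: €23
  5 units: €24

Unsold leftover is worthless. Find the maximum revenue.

24

Build r[k] bottom-up: r[k] = max over allowed piece i of (p[i] + r[k−i]).
r[1] = 0
r[2] = 0
r[3] = 0
r[4] = 23
r[5] = max(23+0, 24+0) = 24
r[6] = max(23+0, 24+0) = 24
r[7] = max(23+0, 24+0) = 24
One optimal cutting: pieces 5 with 2 units of scrap → €24.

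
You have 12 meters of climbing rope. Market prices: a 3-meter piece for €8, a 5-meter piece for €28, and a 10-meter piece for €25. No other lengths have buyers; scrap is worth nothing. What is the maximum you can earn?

56

Build f[k] bottom-up: f[k] = max over allowed piece i of (p[i] + f[k−i]).
f[1] = 0
f[2] = 0
f[3] = 8
f[4] = 8
f[5] = max(8+0, 28+0) = 28
f[6] = max(8+8, 28+0) = 28
f[7] = max(8+8, 28+0) = 28
f[8] = max(8+28, 28+8) = 36
f[9] = max(8+28, 28+8) = 36
f[10] = max(8+28, 28+28, 25+0) = 56
f[11] = max(8+36, 28+28, 25+0) = 56
f[12] = max(8+36, 28+28, 25+0) = 56
One optimal cutting: pieces 5 + 5 with 2 meters of scrap → €56.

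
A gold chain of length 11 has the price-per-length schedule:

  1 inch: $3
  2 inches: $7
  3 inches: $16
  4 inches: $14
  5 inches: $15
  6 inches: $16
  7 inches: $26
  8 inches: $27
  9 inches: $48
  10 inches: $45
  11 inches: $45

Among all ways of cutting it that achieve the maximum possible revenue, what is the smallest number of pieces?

2

Let r[k] be the best obtainable value from length k. For each k, try every first piece i and keep the best of price[i] + r[k−i].
r[1] = 3
r[2] = 7
r[3] = 16
r[4] = 19  (first piece 1, then r[3]=16)
r[5] = 23  (first piece 2, then r[3]=16)
r[6] = 32  (first piece 3, then r[3]=16)
r[7] = 35  (first piece 1, then r[6]=32)
r[8] = 39  (first piece 2, then r[6]=32)
r[9] = 48  (first piece 3, then r[6]=32)
r[10] = 51  (first piece 1, then r[9]=48)
r[11] = 55  (first piece 2, then r[9]=48)
Maximum revenue is $55.
Now minimize piece count subject to staying optimal: for each k, pieces[k] = 1 + min over i with p[i]+r[k−i]=r[k] of pieces[k−i].
pieces[8] = 3
pieces[9] = 1
pieces[10] = 2
pieces[11] = 2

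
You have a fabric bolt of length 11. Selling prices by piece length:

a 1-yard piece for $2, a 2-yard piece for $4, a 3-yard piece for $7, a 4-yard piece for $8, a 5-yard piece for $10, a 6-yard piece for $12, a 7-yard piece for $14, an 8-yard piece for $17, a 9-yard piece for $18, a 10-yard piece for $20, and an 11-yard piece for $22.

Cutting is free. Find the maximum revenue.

Build v[k] bottom-up: v[k] = max over allowed piece i of (p[i] + v[k−i]).
v[1] = 2
v[2] = 4  (first piece 1, then v[1]=2)
v[3] = 7
v[4] = 9  (first piece 1, then v[3]=7)
v[5] = 11  (first piece 1, then v[4]=9)
v[6] = 14  (first piece 3, then v[3]=7)
v[7] = 16  (first piece 1, then v[6]=14)
v[8] = 18  (first piece 1, then v[7]=16)
v[9] = 21  (first piece 3, then v[6]=14)
v[10] = 23  (first piece 1, then v[9]=21)
v[11] = 25  (first piece 1, then v[10]=23)
One optimal cutting: 3 + 3 + 3 + 1 + 1 → $7 + $7 + $7 + $2 + $2 = $25.

25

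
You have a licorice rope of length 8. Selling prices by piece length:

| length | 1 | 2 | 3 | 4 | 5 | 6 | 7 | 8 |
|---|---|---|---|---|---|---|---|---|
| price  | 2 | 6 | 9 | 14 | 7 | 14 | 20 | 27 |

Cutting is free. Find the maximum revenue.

28

Let R[k] be the best obtainable value from length k. For each k, try every first piece i and keep the best of price[i] + R[k−i].
R[1] = 2
R[2] = max(2+2, 6+0) = 6
R[3] = max(2+6, 6+2, 9+0) = 9
R[4] = max(2+9, 6+6, 9+2, 14+0) = 14
R[5] = max(2+14, 6+9, 9+6, 14+2, 7+0) = 16
R[6] = max(2+16, 6+14, 9+9, 14+6, 7+2, 14+0) = 20
R[7] = max(2+20, 6+16, 9+14, …, 14+2, 20+0) = 23
R[8] = max(2+23, 6+20, 9+16, …, 20+2, 27+0) = 28
One optimal cutting: 4 + 4 → ¢14 + ¢14 = ¢28.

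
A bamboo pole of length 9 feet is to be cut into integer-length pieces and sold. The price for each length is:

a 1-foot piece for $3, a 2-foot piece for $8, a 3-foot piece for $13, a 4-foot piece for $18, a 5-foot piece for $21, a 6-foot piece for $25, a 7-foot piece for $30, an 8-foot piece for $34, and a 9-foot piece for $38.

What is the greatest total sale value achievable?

39

Build v[k] bottom-up: v[k] = max over allowed piece i of (p[i] + v[k−i]).
v[1] = 3
v[2] = 8
v[3] = 13
v[4] = 18
v[5] = 21  (first piece 1, then v[4]=18)
v[6] = 26  (first piece 2, then v[4]=18)
v[7] = 31  (first piece 3, then v[4]=18)
v[8] = 36  (first piece 4, then v[4]=18)
v[9] = 39  (first piece 1, then v[8]=36)
One optimal cutting: 4 + 4 + 1 → $18 + $18 + $3 = $39.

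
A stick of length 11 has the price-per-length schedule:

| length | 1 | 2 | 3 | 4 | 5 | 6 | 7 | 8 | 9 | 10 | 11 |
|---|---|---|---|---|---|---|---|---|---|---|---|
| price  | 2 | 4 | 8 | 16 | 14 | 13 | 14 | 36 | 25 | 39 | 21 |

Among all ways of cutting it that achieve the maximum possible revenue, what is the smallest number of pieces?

2

Let r[k] be the best obtainable value from length k. For each k, try every first piece i and keep the best of price[i] + r[k−i].
r[1] = 2
r[2] = 4  (first piece 1, then r[1]=2)
r[3] = 8
r[4] = 16
r[5] = 18  (first piece 1, then r[4]=16)
r[6] = 20  (first piece 1, then r[5]=18)
r[7] = 24  (first piece 3, then r[4]=16)
r[8] = 36
r[9] = 38  (first piece 1, then r[8]=36)
r[10] = 40  (first piece 1, then r[9]=38)
r[11] = 44  (first piece 3, then r[8]=36)
Maximum revenue is €44.
Now minimize piece count subject to staying optimal: for each k, pieces[k] = 1 + min over i with p[i]+r[k−i]=r[k] of pieces[k−i].
pieces[8] = 1
pieces[9] = 2
pieces[10] = 2
pieces[11] = 2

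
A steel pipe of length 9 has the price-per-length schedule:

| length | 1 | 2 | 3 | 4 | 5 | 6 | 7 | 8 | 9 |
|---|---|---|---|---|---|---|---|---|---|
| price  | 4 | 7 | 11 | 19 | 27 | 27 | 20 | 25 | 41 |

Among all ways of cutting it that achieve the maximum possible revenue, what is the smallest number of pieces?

2

Let r[k] be the best obtainable value from length k. For each k, try every first piece i and keep the best of price[i] + r[k−i].
r[1] = 4
r[2] = max(4+4, 7+0) = 8
r[3] = max(4+8, 7+4, 11+0) = 12
r[4] = max(4+12, 7+8, 11+4, 19+0) = 19
r[5] = max(4+19, 7+12, 11+8, 19+4, 27+0) = 27
r[6] = max(4+27, 7+19, 11+12, 19+8, 27+4, 27+0) = 31
r[7] = max(4+31, 7+27, 11+19, …, 27+4, 20+0) = 35
r[8] = max(4+35, 7+31, 11+27, …, 20+4, 25+0) = 39
r[9] = max(4+39, 7+35, 11+31, …, 25+4, 41+0) = 46
Maximum revenue is $46.
Now minimize piece count subject to staying optimal: for each k, pieces[k] = 1 + min over i with p[i]+r[k−i]=r[k] of pieces[k−i].
pieces[6] = 2
pieces[7] = 3
pieces[8] = 4
pieces[9] = 2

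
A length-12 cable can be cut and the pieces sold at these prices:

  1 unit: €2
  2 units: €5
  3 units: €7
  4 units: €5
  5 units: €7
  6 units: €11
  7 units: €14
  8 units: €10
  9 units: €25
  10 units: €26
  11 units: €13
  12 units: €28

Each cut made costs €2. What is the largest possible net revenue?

30

Consider every possible first cut. net[k] is the best of p[i]+net[k−i] over all sellable i≤k, charging 2 whenever i<k.
net[1] = 2
net[2] = max(2+2-2, 5+0) = 5
net[3] = max(2+5-2, 5+2-2, 7+0) = 7
net[4] = max(2+7-2, 5+5-2, 7+2-2, 5+0) = 8
net[5] = max(2+8-2, 5+7-2, 7+5-2, 5+2-2, 7+0) = 10
net[6] = max(2+10-2, 5+8-2, 7+7-2, 5+5-2, 7+2-2, 11+0) = 12
net[7] = max(2+12-2, 5+10-2, 7+8-2, …, 11+2-2, 14+0) = 14
net[8] = max(2+14-2, 5+12-2, 7+10-2, …, 14+2-2, 10+0) = 15
net[9] = max(2+15-2, 5+14-2, 7+12-2, …, 10+2-2, 25+0) = 25
net[10] = max(2+25-2, 5+15-2, 7+14-2, …, 25+2-2, 26+0) = 26
net[11] = max(2+26-2, 5+25-2, 7+15-2, …, 26+2-2, 13+0) = 28
net[12] = max(2+28-2, 5+26-2, 7+25-2, …, 13+2-2, 28+0) = 30
One optimal plan: pieces 9 + 3 (1 cut) → €32 − €2 = €30.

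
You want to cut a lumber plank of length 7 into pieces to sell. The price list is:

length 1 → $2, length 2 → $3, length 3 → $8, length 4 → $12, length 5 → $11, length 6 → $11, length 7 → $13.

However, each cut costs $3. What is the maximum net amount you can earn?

17

Build r[k] bottom-up: r[k] = max over allowed piece i of (p[i] + r[k−i]) − 3 per cut.
r[1] = 2
r[2] = max(2+2-3, 3+0) = 3
r[3] = max(2+3-3, 3+2-3, 8+0) = 8
r[4] = max(2+8-3, 3+3-3, 8+2-3, 12+0) = 12
r[5] = max(2+12-3, 3+8-3, 8+3-3, 12+2-3, 11+0) = 11
r[6] = max(2+11-3, 3+12-3, 8+8-3, 12+3-3, 11+2-3, 11+0) = 13
r[7] = max(2+13-3, 3+11-3, 8+12-3, …, 11+2-3, 13+0) = 17
One optimal plan: pieces 4 + 3 (1 cut) → $20 − $3 = $17.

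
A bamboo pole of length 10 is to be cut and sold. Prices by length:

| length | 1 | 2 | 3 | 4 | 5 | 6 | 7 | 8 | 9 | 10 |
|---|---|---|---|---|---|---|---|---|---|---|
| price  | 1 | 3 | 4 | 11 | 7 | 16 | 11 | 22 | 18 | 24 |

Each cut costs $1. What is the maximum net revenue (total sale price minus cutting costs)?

26

Let v[k] be the best obtainable value from length k. For each k, try every first piece i and keep the best of price[i] + v[k−i] minus the 1 cut fee when i<k.
v[1] = 1
v[2] = max(1+1-1, 3+0) = 3
v[3] = max(1+3-1, 3+1-1, 4+0) = 4
v[4] = max(1+4-1, 3+3-1, 4+1-1, 11+0) = 11
v[5] = max(1+11-1, 3+4-1, 4+3-1, 11+1-1, 7+0) = 11
v[6] = max(1+11-1, 3+11-1, 4+4-1, 11+3-1, 7+1-1, 16+0) = 16
v[7] = max(1+16-1, 3+11-1, 4+11-1, …, 16+1-1, 11+0) = 16
v[8] = max(1+16-1, 3+16-1, 4+11-1, …, 11+1-1, 22+0) = 22
v[9] = max(1+22-1, 3+16-1, 4+16-1, …, 22+1-1, 18+0) = 22
v[10] = max(1+22-1, 3+22-1, 4+16-1, …, 18+1-1, 24+0) = 26
One optimal plan: pieces 6 + 4 (1 cut) → $27 − $1 = $26.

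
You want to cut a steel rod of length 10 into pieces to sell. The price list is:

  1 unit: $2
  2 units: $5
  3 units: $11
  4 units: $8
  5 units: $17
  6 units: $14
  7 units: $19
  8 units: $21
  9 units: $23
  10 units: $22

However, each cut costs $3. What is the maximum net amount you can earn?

31

Consider every possible first cut. r[k] is the best of p[i]+r[k−i] over all sellable i≤k, charging 3 whenever i<k.
r[1] = 2
r[2] = 5
r[3] = 11
r[4] = 10  (first piece 1, then r[3]=11)
r[5] = 17
r[6] = 19  (first piece 3, then r[3]=11)
r[7] = 19  (first piece 2, then r[5]=17)
r[8] = 25  (first piece 3, then r[5]=17)
r[9] = 27  (first piece 3, then r[6]=19)
r[10] = 31  (first piece 5, then r[5]=17)
One optimal plan: pieces 5 + 5 (1 cut) → $34 − $3 = $31.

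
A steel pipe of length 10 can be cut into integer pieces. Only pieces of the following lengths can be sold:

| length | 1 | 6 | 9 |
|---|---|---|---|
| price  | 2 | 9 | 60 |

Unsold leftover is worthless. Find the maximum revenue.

Build r[k] bottom-up: r[k] = max over allowed piece i of (p[i] + r[k−i]).
r[1] = 2
r[2] = 4  (first piece 1, then r[1]=2)
r[3] = 6  (first piece 1, then r[2]=4)
r[4] = 8  (first piece 1, then r[3]=6)
r[5] = 10  (first piece 1, then r[4]=8)
r[6] = 12  (first piece 1, then r[5]=10)
r[7] = 14  (first piece 1, then r[6]=12)
r[8] = 16  (first piece 1, then r[7]=14)
r[9] = 60
r[10] = 62  (first piece 1, then r[9]=60)
One optimal cutting: 9 + 1 → $62.

62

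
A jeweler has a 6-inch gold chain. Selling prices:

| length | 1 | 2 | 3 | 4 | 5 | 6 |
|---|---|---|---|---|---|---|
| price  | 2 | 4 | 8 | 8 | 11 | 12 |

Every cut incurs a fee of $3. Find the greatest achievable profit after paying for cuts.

Consider every possible first cut. net[k] is the best of p[i]+net[k−i] over all sellable i≤k, charging 3 whenever i<k.
net[1] = 2
net[2] = 4
net[3] = 8
net[4] = 8
net[5] = 11
net[6] = 13  (first piece 3, then net[3]=8)
One optimal plan: pieces 3 + 3 (1 cut) → $16 − $3 = $13.

13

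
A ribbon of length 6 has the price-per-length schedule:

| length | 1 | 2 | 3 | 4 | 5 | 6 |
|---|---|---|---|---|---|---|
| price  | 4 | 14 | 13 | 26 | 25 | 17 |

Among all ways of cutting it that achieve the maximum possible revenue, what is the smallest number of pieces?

3

Let r[k] be the best obtainable value from length k. For each k, try every first piece i and keep the best of price[i] + r[k−i].
r[1] = 4
r[2] = max(4+4, 14+0) = 14
r[3] = max(4+14, 14+4, 13+0) = 18
r[4] = max(4+18, 14+14, 13+4, 26+0) = 28
r[5] = max(4+28, 14+18, 13+14, 26+4, 25+0) = 32
r[6] = max(4+32, 14+28, 13+18, 26+14, 25+4, 17+0) = 42
Maximum revenue is ¢42.
Now minimize piece count subject to staying optimal: for each k, pieces[k] = 1 + min over i with p[i]+r[k−i]=r[k] of pieces[k−i].
pieces[3] = 2
pieces[4] = 2
pieces[5] = 3
pieces[6] = 3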